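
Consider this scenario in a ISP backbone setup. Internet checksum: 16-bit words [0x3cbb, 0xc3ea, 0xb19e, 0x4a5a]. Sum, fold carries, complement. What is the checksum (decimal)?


Given words: [0x3cbb, 0xc3ea, 0xb19e, 0x4a5a]
Step 1: Sum all words
Raw sum = 15547 + 50154 + 45470 + 19034 = 130205
Step 2: Fold carry: (64669 + 1) = 64670
One's complement = ~64670 & 0xFFFF = 865

865


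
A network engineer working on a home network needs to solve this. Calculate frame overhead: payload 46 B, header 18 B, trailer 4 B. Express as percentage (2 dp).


Given: payload = 46 B, header = 18 B, trailer = 4 B
Overhead bytes = header + trailer = 18 + 4 = 22
Total frame = payload + overhead = 46 + 22 = 68
Overhead % = 22 / 68 * 100 = 32.3529% -> 32.35% (2 dp)

32.35


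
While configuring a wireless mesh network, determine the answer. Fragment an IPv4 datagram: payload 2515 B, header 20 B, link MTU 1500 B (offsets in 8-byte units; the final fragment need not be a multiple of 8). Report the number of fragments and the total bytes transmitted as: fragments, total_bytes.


Max data per non-final fragment = floor((MTU - header)/8)*8 = floor((1500 - 20)/8)*8 = floor(1480/8)*8 = 1480 B
Final fragment needs no 8-byte alignment: it can carry up to MTU - header = 1480 B
Non-final fragments needed = ceil((payload - 1480) / 1480) = ceil(1035/1480) = ceil(0.6993) = 1
Number of fragments = 1 + 1 = 2
Fragment sizes (data): 1 * 1480 B + 1035 B (last, 1035 <= 1480 OK)
Total bytes sent = payload + n_frags * header = 2515 + 2*20 = 2515 + 40 = 2555 B

2, 2555


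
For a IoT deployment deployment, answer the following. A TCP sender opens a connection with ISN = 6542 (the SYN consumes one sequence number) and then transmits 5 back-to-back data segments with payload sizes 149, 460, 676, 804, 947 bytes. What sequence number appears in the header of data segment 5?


The SYN occupies sequence number ISN = 6542, so the first data byte is ISN + 1 = 6543.
SEQ of data segment i = (ISN + 1) + sum of payload sizes of segments 1..i-1.
Segment 1: SEQ = 6543, payload = 149 bytes
Segment 2: SEQ = 6692, payload = 460 bytes
Segment 3: SEQ = 7152, payload = 676 bytes
Segment 4: SEQ = 7828, payload = 804 bytes
Segment 5: SEQ = 8632, payload = 947 bytes
SEQ of segment 5 = 6543 + 149 + 460 + 676 + 804 = 8632

8632


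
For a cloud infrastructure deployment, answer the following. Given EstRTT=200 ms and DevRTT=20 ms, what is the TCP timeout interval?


Given: EstRTT = 200 ms, DevRTT = 20 ms
Timeout = EstRTT + 4 * DevRTT
4 * DevRTT = 4 * 20 = 80
Timeout = 200 + 80 = 280 ms

280


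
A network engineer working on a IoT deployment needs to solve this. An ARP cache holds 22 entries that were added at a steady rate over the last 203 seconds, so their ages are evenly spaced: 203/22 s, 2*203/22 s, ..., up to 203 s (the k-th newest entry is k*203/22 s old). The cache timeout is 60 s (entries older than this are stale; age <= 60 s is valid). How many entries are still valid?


Ages are k * 203/22 s for k = 1..22 (spacing = 9.2273 s).
Entry k is valid iff k * 203/22 <= 60 iff k <= 22 * 60 / 203 = 6.5025
n_valid = floor(6.5025) = 6
(n_stale = 22 - 6 = 16)

6


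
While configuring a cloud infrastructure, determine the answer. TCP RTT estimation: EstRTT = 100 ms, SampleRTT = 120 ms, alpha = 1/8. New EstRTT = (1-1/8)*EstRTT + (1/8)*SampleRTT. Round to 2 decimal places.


Given: EstRTT = 100 ms, SampleRTT = 120 ms, alpha = 1/8
New EstRTT = (1 - alpha) * EstRTT + alpha * SampleRTT
(7/8) * 100 = 87.5
(1/8) * 120 = 15
New EstRTT = 87.5 + 15 = 102.5 ms -> 102.50 ms (2 dp)

102.50


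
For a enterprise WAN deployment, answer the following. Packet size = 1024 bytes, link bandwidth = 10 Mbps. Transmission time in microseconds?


Given: packet = 1024 bytes, bandwidth = 10 Mbps
Packet in bits = 1024 * 8 = 8192 bits
Bandwidth = 10 * 10^6 = 10000000 bps
Time = 8192 / 10000000 seconds
Time in us = 8192 * 10^6 / 10000000 = 819.2

819.2


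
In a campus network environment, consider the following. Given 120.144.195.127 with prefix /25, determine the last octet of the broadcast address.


Given: IP = 120.144.195.127, prefix = /25
Host bits = 32 - 25 = 7
Network last octet = 127 AND mask = 0
Host part size = 2^7 - 1 = 127
Broadcast last octet = 0 OR 127 = 127

127


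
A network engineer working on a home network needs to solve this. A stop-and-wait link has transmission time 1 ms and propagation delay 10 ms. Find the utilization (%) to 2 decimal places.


Given: Ttrans = 1 ms, Tprop = 10 ms
RTT = 2 * Tprop = 2 * 10 = 20 ms
U = Ttrans / (Ttrans + RTT)
U = 1 / (1 + 20)
U = 1 / 21 = 0.047619
U% = 4.76%

4.76


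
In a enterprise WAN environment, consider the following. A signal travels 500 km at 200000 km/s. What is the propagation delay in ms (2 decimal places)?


Given: distance = 500 km, speed = 200000 km/s
Delay = distance / speed = 500 / 200000 seconds
Delay in ms = 500 * 1000 / 200000
Delay = 2.5000 ms
Rounded to 2 dp = 2.50 ms

2.50


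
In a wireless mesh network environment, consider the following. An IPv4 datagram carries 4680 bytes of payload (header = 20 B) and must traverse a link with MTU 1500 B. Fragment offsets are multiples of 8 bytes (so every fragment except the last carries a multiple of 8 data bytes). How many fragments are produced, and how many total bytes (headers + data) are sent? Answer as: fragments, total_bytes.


Max data per non-final fragment = floor((MTU - header)/8)*8 = floor((1500 - 20)/8)*8 = floor(1480/8)*8 = 1480 B
Final fragment needs no 8-byte alignment: it can carry up to MTU - header = 1480 B
Non-final fragments needed = ceil((payload - 1480) / 1480) = ceil(3200/1480) = ceil(2.1622) = 3
Number of fragments = 3 + 1 = 4
Fragment sizes (data): 3 * 1480 B + 240 B (last, 240 <= 1480 OK)
Total bytes sent = payload + n_frags * header = 4680 + 4*20 = 4680 + 80 = 4760 B

4, 4760


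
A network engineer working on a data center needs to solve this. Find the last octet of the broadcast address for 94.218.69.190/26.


Given: IP = 94.218.69.190, prefix = /26
Host bits = 32 - 26 = 6
Network last octet = 190 AND mask = 128
Host part size = 2^6 - 1 = 63
Broadcast last octet = 128 OR 63 = 191

191


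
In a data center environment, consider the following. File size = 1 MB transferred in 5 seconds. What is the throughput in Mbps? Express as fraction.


Given: file = 1 MB, time = 5 s
File in Mb = 1 * 8 = 8 Mb
Throughput = 8 / 5 Mbps
Throughput = 8/5 Mbps

8/5


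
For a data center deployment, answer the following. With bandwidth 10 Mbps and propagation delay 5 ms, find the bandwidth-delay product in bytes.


Given: bandwidth = 10 Mbps, delay = 5 ms
BDP in bits = 10 * 10^6 * 5 / 1000
BDP in bits = 50000
BDP in bytes = 50000 / 8 = 6250

6250


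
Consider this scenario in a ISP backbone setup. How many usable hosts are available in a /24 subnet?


Given: subnet mask /24
Host bits = 32 - 24 = 8
Total addresses = 2^8 = 256
Usable hosts = 256 - 2 (network + broadcast) = 254

254


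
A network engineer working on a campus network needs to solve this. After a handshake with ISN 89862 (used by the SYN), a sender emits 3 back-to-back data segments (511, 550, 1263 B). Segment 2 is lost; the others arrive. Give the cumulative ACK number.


SYN uses sequence number 89862; first data byte = ISN + 1 = 89863.
Segment 1: SEQ = 89863, len = 511 B, covers [89863, 90373]
Segment 2: SEQ = 90374, len = 550 B, covers [90374, 90923] [LOST]
Segment 3: SEQ = 90924, len = 1263 B, covers [90924, 92186]
In-order data received: bytes [89863, 90373] (segments 1..1).
Segment 2 missing -> gap begins at byte 90374; later segments buffered out of order.
Cumulative ACK = next expected in-order byte = 89863 + 511 = 90374

90374


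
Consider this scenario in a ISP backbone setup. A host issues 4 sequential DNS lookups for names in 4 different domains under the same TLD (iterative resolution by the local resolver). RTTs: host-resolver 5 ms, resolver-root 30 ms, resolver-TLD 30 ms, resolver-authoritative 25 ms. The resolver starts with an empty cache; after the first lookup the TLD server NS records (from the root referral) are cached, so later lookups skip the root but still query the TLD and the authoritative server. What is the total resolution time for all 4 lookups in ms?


Lookup 1 (cold cache): local + root + TLD + auth = 5 + 30 + 30 + 25 = 90 ms
Lookups 2..4 (TLD NS cached -> skip root; new domain -> still ask TLD and auth): local + TLD + auth = 5 + 30 + 25 = 60 ms each
Remaining 3 lookups: 3 * 60 = 180 ms
Total = 90 + 180 = 270 ms

270


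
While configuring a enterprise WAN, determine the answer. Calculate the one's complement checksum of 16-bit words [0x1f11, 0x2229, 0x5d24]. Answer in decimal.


Given words: [0x1f11, 0x2229, 0x5d24]
Step 1: Sum all words
Raw sum = 7953 + 8745 + 23844 = 40542
One's complement = ~40542 & 0xFFFF = 24993

24993


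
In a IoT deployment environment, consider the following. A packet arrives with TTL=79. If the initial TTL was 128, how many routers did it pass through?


Given: initial TTL = 128, received TTL = 79
Hops = initial TTL - received TTL
Hops = 128 - 79 = 49

49


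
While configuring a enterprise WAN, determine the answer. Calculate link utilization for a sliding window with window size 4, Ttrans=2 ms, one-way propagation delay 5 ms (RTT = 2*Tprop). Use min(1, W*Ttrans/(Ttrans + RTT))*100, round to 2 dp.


Given: W = 4, Ttrans = 2 ms, RTT = 10 ms (= 2 * Tprop, Tprop = 5 ms)
Cycle time = Ttrans + RTT = 2 + 10 = 12 ms (first packet sent until its ACK returns)
W * Ttrans = 4 * 2 = 8 ms of sending per cycle
W * Ttrans / (Ttrans + RTT) = 8 / 12 = 0.666667
U = min(1, 0.666667) = 0.666667
U% = 66.67%

66.67


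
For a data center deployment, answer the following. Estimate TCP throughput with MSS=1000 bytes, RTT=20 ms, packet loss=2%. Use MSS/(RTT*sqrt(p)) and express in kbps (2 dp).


Given: MSS = 1000 bytes, RTT = 20 ms, loss = 2%
RTT in seconds = 20 / 1000 = 0.02
Loss rate = 2% = 0.02
sqrt(loss) = sqrt(0.02) = 0.141421356237
Throughput (bytes/s) = 1000 / (0.02 * 0.141421356237) = 353553.3906
Throughput (kbps) = 353553.3906 * 8 / 1000 = 2828.427125 -> 2828.43 kbps (2 dp)

2828.43


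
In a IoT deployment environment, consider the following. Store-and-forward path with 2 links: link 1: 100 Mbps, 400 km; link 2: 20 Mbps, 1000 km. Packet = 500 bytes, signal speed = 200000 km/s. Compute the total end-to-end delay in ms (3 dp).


Packet = 500 bytes = 4000 bits. Store-and-forward: sum (t_trans + t_prop) per link.
Link 1: t_trans = 4000/(100*10^6) s = 0.0400 ms; t_prop = 400/200000 s = 2.0000 ms; subtotal = 2.0400 ms
Link 2: t_trans = 4000/(20*10^6) s = 0.2000 ms; t_prop = 1000/200000 s = 5.0000 ms; subtotal = 5.2000 ms
End-to-end = 2.0400 + 5.2000 = 7.2400 ms -> 7.240 ms (3 dp)

7.240


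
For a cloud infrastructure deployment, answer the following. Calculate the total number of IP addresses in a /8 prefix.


Given: CIDR prefix /8
Host bits = 32 - 8 = 24
Total addresses = 2^24 = 16777216

16777216


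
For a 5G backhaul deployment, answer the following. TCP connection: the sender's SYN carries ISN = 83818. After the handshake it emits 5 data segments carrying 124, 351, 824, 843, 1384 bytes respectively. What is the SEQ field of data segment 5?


The SYN occupies sequence number ISN = 83818, so the first data byte is ISN + 1 = 83819.
SEQ of data segment i = (ISN + 1) + sum of payload sizes of segments 1..i-1.
Segment 1: SEQ = 83819, payload = 124 bytes
Segment 2: SEQ = 83943, payload = 351 bytes
Segment 3: SEQ = 84294, payload = 824 bytes
Segment 4: SEQ = 85118, payload = 843 bytes
Segment 5: SEQ = 85961, payload = 1384 bytes
SEQ of segment 5 = 83819 + 124 + 351 + 824 + 843 = 85961

85961


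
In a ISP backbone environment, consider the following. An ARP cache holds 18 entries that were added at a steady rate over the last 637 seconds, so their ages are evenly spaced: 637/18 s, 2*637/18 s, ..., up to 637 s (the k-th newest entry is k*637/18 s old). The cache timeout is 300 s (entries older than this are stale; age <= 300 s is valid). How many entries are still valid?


Ages are k * 637/18 s for k = 1..18 (spacing = 35.3889 s).
Entry k is valid iff k * 637/18 <= 300 iff k <= 18 * 300 / 637 = 8.4772
n_valid = floor(8.4772) = 8
(n_stale = 18 - 8 = 10)

8


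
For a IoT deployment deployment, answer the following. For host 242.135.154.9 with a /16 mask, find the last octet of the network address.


Given: IP = 242.135.154.9, prefix = /16
Subnet mask = 255.255.0.0
Last octet of IP: 9
Last octet of mask: 0
Network last octet = 9 AND 0 = 0

0


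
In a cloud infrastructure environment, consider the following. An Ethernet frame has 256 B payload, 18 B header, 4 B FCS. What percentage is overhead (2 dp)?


Given: payload = 256 B, header = 18 B, trailer = 4 B
Overhead bytes = header + trailer = 18 + 4 = 22
Total frame = payload + overhead = 256 + 22 = 278
Overhead % = 22 / 278 * 100 = 7.9137% -> 7.91% (2 dp)

7.91


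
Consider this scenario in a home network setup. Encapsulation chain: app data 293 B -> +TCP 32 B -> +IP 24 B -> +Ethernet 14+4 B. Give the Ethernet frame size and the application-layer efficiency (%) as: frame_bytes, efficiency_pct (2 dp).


TCP segment = 293 + 32 = 325 B
IP packet = 325 + 24 = 349 B
Ethernet frame = 349 + 14 + 4 = 367 B
Efficiency = app / frame = 293 / 367 = 0.798365 = 79.8365% -> 79.84% (2 dp)

367, 79.84


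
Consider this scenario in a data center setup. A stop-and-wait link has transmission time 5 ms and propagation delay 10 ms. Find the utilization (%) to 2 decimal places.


Given: Ttrans = 5 ms, Tprop = 10 ms
RTT = 2 * Tprop = 2 * 10 = 20 ms
U = Ttrans / (Ttrans + RTT)
U = 5 / (5 + 20)
U = 5 / 25 = 0.2
U% = 20.00%

20.00


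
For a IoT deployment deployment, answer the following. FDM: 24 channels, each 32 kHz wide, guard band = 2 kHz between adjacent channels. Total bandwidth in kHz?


Given: 24 channels, 32 kHz each, guard = 2 kHz
Channel bandwidth = 24 * 32 = 768 kHz
Guard bands = 23 gaps * 2 kHz = 46 kHz
Total = 768 + 46 = 814 kHz

814


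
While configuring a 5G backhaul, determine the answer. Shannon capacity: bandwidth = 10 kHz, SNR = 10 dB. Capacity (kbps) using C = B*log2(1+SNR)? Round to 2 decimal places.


Given: B = 10 kHz, SNR = 10 dB
SNR linear = 10^(10/10) = 10
1 + SNR = 11
log2(11) = 3.4594316186
C = 10 * 1000 * 3.4594316186 = 34594.3162 bps
C = 34.594316 kbps -> 34.59 kbps (2 dp)

34.59


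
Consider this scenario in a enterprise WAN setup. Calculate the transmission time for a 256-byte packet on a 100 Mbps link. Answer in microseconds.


Given: packet = 256 bytes, bandwidth = 100 Mbps
Packet in bits = 256 * 8 = 2048 bits
Bandwidth = 100 * 10^6 = 100000000 bps
Time = 2048 / 100000000 seconds
Time in us = 2048 * 10^6 / 100000000 = 20.48

20.48


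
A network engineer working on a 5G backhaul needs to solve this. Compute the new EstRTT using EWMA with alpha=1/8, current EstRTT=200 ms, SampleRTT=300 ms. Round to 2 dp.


Given: EstRTT = 200 ms, SampleRTT = 300 ms, alpha = 1/8
New EstRTT = (1 - alpha) * EstRTT + alpha * SampleRTT
(7/8) * 200 = 175
(1/8) * 300 = 37.5
New EstRTT = 175 + 37.5 = 212.5 ms -> 212.50 ms (2 dp)

212.50


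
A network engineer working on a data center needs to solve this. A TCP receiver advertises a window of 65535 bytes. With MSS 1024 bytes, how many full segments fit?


Given: RWND = 65535 bytes, MSS = 1024 bytes
Full segments = floor(RWND / MSS)
Full segments = floor(65535 / 1024)
Full segments = floor(63.999) = 63

63


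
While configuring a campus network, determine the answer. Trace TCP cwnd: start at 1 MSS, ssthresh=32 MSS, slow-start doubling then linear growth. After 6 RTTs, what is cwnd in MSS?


RTT 0: cwnd = 1 MSS (initial)
RTT 1: cwnd = 2 MSS (slow start, doubled)
RTT 2: cwnd = 4 MSS (slow start, doubled)
RTT 3: cwnd = 8 MSS (slow start, doubled)
RTT 4: cwnd = 16 MSS (slow start, doubled)
RTT 5: cwnd = 32 MSS (slow start, doubled)
RTT 6: cwnd = 33 MSS (congestion avoidance, +1)

33


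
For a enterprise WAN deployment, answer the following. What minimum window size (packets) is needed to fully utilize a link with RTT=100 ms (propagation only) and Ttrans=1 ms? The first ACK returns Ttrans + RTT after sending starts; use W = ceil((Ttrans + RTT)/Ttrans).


Given: Ttrans = 1 ms, RTT = 100 ms (= 2 * Tprop, Tprop = 50 ms)
Time until first ACK returns = Ttrans + RTT = 1 + 100 = 101 ms
Need W * Ttrans >= Ttrans + RTT  ->  W >= (Ttrans + RTT) / Ttrans
(Ttrans + RTT) / Ttrans = 101 / 1 = 101
W_min = ceil(101) = 101

101


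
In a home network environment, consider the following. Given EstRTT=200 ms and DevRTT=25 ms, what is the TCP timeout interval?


Given: EstRTT = 200 ms, DevRTT = 25 ms
Timeout = EstRTT + 4 * DevRTT
4 * DevRTT = 4 * 25 = 100
Timeout = 200 + 100 = 300 ms

300


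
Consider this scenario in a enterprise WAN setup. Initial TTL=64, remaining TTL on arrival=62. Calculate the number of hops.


Given: initial TTL = 64, received TTL = 62
Hops = initial TTL - received TTL
Hops = 64 - 62 = 2

2


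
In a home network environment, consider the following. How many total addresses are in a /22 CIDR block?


Given: CIDR prefix /22
Host bits = 32 - 22 = 10
Total addresses = 2^10 = 1024

1024


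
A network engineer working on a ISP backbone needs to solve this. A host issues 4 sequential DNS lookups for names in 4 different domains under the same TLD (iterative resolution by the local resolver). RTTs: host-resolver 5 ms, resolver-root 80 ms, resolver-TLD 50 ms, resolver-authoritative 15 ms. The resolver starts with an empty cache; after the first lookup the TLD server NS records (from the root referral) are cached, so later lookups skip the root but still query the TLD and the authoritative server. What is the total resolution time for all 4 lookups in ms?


Lookup 1 (cold cache): local + root + TLD + auth = 5 + 80 + 50 + 15 = 150 ms
Lookups 2..4 (TLD NS cached -> skip root; new domain -> still ask TLD and auth): local + TLD + auth = 5 + 50 + 15 = 70 ms each
Remaining 3 lookups: 3 * 70 = 210 ms
Total = 150 + 210 = 360 ms

360


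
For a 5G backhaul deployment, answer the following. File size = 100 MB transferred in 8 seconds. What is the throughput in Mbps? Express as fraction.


Given: file = 100 MB, time = 8 s
File in Mb = 100 * 8 = 800 Mb
Throughput = 800 / 8 Mbps
Throughput = 100 Mbps

100


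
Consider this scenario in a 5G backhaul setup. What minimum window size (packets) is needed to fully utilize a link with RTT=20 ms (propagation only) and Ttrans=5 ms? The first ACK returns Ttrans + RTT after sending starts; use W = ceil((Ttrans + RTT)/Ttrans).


Given: Ttrans = 5 ms, RTT = 20 ms (= 2 * Tprop, Tprop = 10 ms)
Time until first ACK returns = Ttrans + RTT = 5 + 20 = 25 ms
Need W * Ttrans >= Ttrans + RTT  ->  W >= (Ttrans + RTT) / Ttrans
(Ttrans + RTT) / Ttrans = 25 / 5 = 5
W_min = ceil(5) = 5

5


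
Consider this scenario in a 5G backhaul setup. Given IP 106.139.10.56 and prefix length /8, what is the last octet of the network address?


Given: IP = 106.139.10.56, prefix = /8
Subnet mask = 255.0.0.0
Last octet of IP: 56
Last octet of mask: 0
Network last octet = 56 AND 0 = 0

0


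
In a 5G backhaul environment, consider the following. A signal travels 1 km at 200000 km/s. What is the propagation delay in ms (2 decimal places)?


Given: distance = 1 km, speed = 200000 km/s
Delay = distance / speed = 1 / 200000 seconds
Delay in ms = 1 * 1000 / 200000
Delay = 0.0050 ms
Rounded to 2 dp = 0.01 ms

0.01


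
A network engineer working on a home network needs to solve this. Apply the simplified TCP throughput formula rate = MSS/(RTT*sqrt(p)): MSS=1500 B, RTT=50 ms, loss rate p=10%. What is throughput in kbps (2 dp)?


Given: MSS = 1500 bytes, RTT = 50 ms, loss = 10%
RTT in seconds = 50 / 1000 = 0.05
Loss rate = 10% = 0.1
sqrt(loss) = sqrt(0.1) = 0.316227766017
Throughput (bytes/s) = 1500 / (0.05 * 0.316227766017) = 94868.3298
Throughput (kbps) = 94868.3298 * 8 / 1000 = 758.946638 -> 758.95 kbps (2 dp)

758.95


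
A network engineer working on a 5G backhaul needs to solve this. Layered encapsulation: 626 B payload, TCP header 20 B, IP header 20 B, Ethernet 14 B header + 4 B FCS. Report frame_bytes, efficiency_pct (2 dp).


TCP segment = 626 + 20 = 646 B
IP packet = 646 + 20 = 666 B
Ethernet frame = 666 + 14 + 4 = 684 B
Efficiency = app / frame = 626 / 684 = 0.915205 = 91.5205% -> 91.52% (2 dp)

684, 91.52


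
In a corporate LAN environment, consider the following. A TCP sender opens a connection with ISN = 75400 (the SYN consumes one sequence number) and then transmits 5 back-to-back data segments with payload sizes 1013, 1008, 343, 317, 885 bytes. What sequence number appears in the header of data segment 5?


The SYN occupies sequence number ISN = 75400, so the first data byte is ISN + 1 = 75401.
SEQ of data segment i = (ISN + 1) + sum of payload sizes of segments 1..i-1.
Segment 1: SEQ = 75401, payload = 1013 bytes
Segment 2: SEQ = 76414, payload = 1008 bytes
Segment 3: SEQ = 77422, payload = 343 bytes
Segment 4: SEQ = 77765, payload = 317 bytes
Segment 5: SEQ = 78082, payload = 885 bytes
SEQ of segment 5 = 75401 + 1013 + 1008 + 343 + 317 = 78082

78082


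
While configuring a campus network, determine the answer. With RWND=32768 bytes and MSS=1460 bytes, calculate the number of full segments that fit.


Given: RWND = 32768 bytes, MSS = 1460 bytes
Full segments = floor(RWND / MSS)
Full segments = floor(32768 / 1460)
Full segments = floor(22.4438) = 22

22


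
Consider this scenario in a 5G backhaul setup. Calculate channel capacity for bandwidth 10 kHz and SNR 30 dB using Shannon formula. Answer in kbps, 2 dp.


Given: B = 10 kHz, SNR = 30 dB
SNR linear = 10^(30/10) = 1000
1 + SNR = 1001
log2(1001) = 9.9672262588
C = 10 * 1000 * 9.9672262588 = 99672.2626 bps
C = 99.672263 kbps -> 99.67 kbps (2 dp)

99.67


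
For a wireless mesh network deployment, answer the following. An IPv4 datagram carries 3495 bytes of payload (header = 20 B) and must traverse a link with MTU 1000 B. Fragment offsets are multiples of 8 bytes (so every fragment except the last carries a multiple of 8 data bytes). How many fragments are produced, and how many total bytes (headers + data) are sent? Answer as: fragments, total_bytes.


Max data per non-final fragment = floor((MTU - header)/8)*8 = floor((1000 - 20)/8)*8 = floor(980/8)*8 = 976 B
Final fragment needs no 8-byte alignment: it can carry up to MTU - header = 980 B
Non-final fragments needed = ceil((payload - 980) / 976) = ceil(2515/976) = ceil(2.5768) = 3
Number of fragments = 3 + 1 = 4
Fragment sizes (data): 3 * 976 B + 567 B (last, 567 <= 980 OK)
Total bytes sent = payload + n_frags * header = 3495 + 4*20 = 3495 + 80 = 3575 B

4, 3575


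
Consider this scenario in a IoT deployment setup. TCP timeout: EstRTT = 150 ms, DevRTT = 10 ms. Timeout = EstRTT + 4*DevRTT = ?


Given: EstRTT = 150 ms, DevRTT = 10 ms
Timeout = EstRTT + 4 * DevRTT
4 * DevRTT = 4 * 10 = 40
Timeout = 150 + 40 = 190 ms

190


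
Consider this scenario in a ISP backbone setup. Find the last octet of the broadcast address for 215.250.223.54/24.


Given: IP = 215.250.223.54, prefix = /24
Host bits = 32 - 24 = 8
Network last octet = 54 AND mask = 0
Host part size = 2^8 - 1 = 255
Broadcast last octet = 0 OR 255 = 255

255


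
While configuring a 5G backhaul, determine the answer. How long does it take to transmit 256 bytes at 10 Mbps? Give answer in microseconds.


Given: packet = 256 bytes, bandwidth = 10 Mbps
Packet in bits = 256 * 8 = 2048 bits
Bandwidth = 10 * 10^6 = 10000000 bps
Time = 2048 / 10000000 seconds
Time in us = 2048 * 10^6 / 10000000 = 204.8

204.8


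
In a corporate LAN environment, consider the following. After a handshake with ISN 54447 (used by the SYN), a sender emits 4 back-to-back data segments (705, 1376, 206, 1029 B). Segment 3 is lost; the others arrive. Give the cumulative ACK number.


SYN uses sequence number 54447; first data byte = ISN + 1 = 54448.
Segment 1: SEQ = 54448, len = 705 B, covers [54448, 55152]
Segment 2: SEQ = 55153, len = 1376 B, covers [55153, 56528]
Segment 3: SEQ = 56529, len = 206 B, covers [56529, 56734] [LOST]
Segment 4: SEQ = 56735, len = 1029 B, covers [56735, 57763]
In-order data received: bytes [54448, 56528] (segments 1..2).
Segment 3 missing -> gap begins at byte 56529; later segments buffered out of order.
Cumulative ACK = next expected in-order byte = 54448 + 705 + 1376 = 56529

56529


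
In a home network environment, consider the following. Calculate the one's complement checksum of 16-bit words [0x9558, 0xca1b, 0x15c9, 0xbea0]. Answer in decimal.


Given words: [0x9558, 0xca1b, 0x15c9, 0xbea0]
Step 1: Sum all words
Raw sum = 38232 + 51739 + 5577 + 48800 = 144348
Step 2: Fold carry: (13276 + 2) = 13278
One's complement = ~13278 & 0xFFFF = 52257

52257


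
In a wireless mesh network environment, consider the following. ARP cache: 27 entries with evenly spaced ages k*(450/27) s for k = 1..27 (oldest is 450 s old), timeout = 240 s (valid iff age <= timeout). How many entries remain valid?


Ages are k * 450/27 s for k = 1..27 (spacing = 16.6667 s).
Entry k is valid iff k * 450/27 <= 240 iff k <= 27 * 240 / 450 = 14.4000
n_valid = floor(14.4000) = 14
(n_stale = 27 - 14 = 13)

14


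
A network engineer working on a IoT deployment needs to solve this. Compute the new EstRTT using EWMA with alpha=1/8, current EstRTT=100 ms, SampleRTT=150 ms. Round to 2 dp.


Given: EstRTT = 100 ms, SampleRTT = 150 ms, alpha = 1/8
New EstRTT = (1 - alpha) * EstRTT + alpha * SampleRTT
(7/8) * 100 = 87.5
(1/8) * 150 = 18.75
New EstRTT = 87.5 + 18.75 = 106.25 ms -> 106.25 ms (2 dp)

106.25


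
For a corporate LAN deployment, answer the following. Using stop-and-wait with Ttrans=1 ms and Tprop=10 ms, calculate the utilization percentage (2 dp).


Given: Ttrans = 1 ms, Tprop = 10 ms
RTT = 2 * Tprop = 2 * 10 = 20 ms
U = Ttrans / (Ttrans + RTT)
U = 1 / (1 + 20)
U = 1 / 21 = 0.047619
U% = 4.76%

4.76


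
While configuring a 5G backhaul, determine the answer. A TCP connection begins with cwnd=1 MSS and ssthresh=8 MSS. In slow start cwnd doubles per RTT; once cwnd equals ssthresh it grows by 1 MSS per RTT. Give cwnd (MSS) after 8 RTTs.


RTT 0: cwnd = 1 MSS (initial)
RTT 1: cwnd = 2 MSS (slow start, doubled)
RTT 2: cwnd = 4 MSS (slow start, doubled)
RTT 3: cwnd = 8 MSS (slow start, doubled)
RTT 4: cwnd = 9 MSS (congestion avoidance, +1)
RTT 5: cwnd = 10 MSS (congestion avoidance, +1)
RTT 6: cwnd = 11 MSS (congestion avoidance, +1)
RTT 7: cwnd = 12 MSS (congestion avoidance, +1)
RTT 8: cwnd = 13 MSS (congestion avoidance, +1)

13


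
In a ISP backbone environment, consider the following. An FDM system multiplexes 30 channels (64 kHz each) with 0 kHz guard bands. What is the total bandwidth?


Given: 30 channels, 64 kHz each, guard = 0 kHz
Channel bandwidth = 30 * 64 = 1920 kHz
Guard bands = 29 gaps * 0 kHz = 0 kHz
Total = 1920 + 0 = 1920 kHz

1920


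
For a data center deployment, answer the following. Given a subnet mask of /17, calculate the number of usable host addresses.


Given: subnet mask /17
Host bits = 32 - 17 = 15
Total addresses = 2^15 = 32768
Usable hosts = 32768 - 2 (network + broadcast) = 32766

32766


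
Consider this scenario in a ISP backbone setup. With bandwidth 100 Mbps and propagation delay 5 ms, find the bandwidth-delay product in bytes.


Given: bandwidth = 100 Mbps, delay = 5 ms
BDP in bits = 100 * 10^6 * 5 / 1000
BDP in bits = 500000
BDP in bytes = 500000 / 8 = 62500

62500


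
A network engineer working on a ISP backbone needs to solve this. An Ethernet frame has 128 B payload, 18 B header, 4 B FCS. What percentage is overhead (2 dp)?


Given: payload = 128 B, header = 18 B, trailer = 4 B
Overhead bytes = header + trailer = 18 + 4 = 22
Total frame = payload + overhead = 128 + 22 = 150
Overhead % = 22 / 150 * 100 = 14.6667% -> 14.67% (2 dp)

14.67


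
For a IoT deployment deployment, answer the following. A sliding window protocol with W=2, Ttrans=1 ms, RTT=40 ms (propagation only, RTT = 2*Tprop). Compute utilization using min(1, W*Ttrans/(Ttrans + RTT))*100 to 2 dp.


Given: W = 2, Ttrans = 1 ms, RTT = 40 ms (= 2 * Tprop, Tprop = 20 ms)
Cycle time = Ttrans + RTT = 1 + 40 = 41 ms (first packet sent until its ACK returns)
W * Ttrans = 2 * 1 = 2 ms of sending per cycle
W * Ttrans / (Ttrans + RTT) = 2 / 41 = 0.048780
U = min(1, 0.048780) = 0.048780
U% = 4.88%

4.88


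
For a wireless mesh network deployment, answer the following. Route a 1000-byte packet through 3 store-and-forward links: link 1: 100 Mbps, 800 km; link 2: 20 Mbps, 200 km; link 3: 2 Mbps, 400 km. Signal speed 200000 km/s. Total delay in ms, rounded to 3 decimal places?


Packet = 1000 bytes = 8000 bits. Store-and-forward: sum (t_trans + t_prop) per link.
Link 1: t_trans = 8000/(100*10^6) s = 0.0800 ms; t_prop = 800/200000 s = 4.0000 ms; subtotal = 4.0800 ms
Link 2: t_trans = 8000/(20*10^6) s = 0.4000 ms; t_prop = 200/200000 s = 1.0000 ms; subtotal = 1.4000 ms
Link 3: t_trans = 8000/(2*10^6) s = 4.0000 ms; t_prop = 400/200000 s = 2.0000 ms; subtotal = 6.0000 ms
End-to-end = 4.0800 + 1.4000 + 6.0000 = 11.4800 ms -> 11.480 ms (3 dp)

11.480


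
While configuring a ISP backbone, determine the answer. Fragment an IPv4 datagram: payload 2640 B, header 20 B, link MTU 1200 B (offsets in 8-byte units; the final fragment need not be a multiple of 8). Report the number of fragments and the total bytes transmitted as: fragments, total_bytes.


Max data per non-final fragment = floor((MTU - header)/8)*8 = floor((1200 - 20)/8)*8 = floor(1180/8)*8 = 1176 B
Final fragment needs no 8-byte alignment: it can carry up to MTU - header = 1180 B
Non-final fragments needed = ceil((payload - 1180) / 1176) = ceil(1460/1176) = ceil(1.2415) = 2
Number of fragments = 2 + 1 = 3
Fragment sizes (data): 2 * 1176 B + 288 B (last, 288 <= 1180 OK)
Total bytes sent = payload + n_frags * header = 2640 + 3*20 = 2640 + 60 = 2700 B

3, 2700


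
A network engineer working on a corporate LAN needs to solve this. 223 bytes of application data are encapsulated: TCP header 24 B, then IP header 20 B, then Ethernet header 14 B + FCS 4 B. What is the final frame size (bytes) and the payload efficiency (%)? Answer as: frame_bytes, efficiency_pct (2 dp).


TCP segment = 223 + 24 = 247 B
IP packet = 247 + 20 = 267 B
Ethernet frame = 267 + 14 + 4 = 285 B
Efficiency = app / frame = 223 / 285 = 0.782456 = 78.2456% -> 78.25% (2 dp)

285, 78.25


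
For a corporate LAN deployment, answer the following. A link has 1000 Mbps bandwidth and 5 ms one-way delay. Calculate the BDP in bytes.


Given: bandwidth = 1000 Mbps, delay = 5 ms
BDP in bits = 1000 * 10^6 * 5 / 1000
BDP in bits = 5000000
BDP in bytes = 5000000 / 8 = 625000

625000


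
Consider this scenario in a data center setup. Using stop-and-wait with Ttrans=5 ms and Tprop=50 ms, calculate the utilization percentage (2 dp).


Given: Ttrans = 5 ms, Tprop = 50 ms
RTT = 2 * Tprop = 2 * 50 = 100 ms
U = Ttrans / (Ttrans + RTT)
U = 5 / (5 + 100)
U = 5 / 105 = 0.047619
U% = 4.76%

4.76


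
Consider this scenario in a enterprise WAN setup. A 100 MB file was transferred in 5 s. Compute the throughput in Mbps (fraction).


Given: file = 100 MB, time = 5 s
File in Mb = 100 * 8 = 800 Mb
Throughput = 800 / 5 Mbps
Throughput = 160 Mbps

160


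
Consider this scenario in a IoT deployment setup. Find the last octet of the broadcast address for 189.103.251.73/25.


Given: IP = 189.103.251.73, prefix = /25
Host bits = 32 - 25 = 7
Network last octet = 73 AND mask = 0
Host part size = 2^7 - 1 = 127
Broadcast last octet = 0 OR 127 = 127

127


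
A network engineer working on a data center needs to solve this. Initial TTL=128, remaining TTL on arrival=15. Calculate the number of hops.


Given: initial TTL = 128, received TTL = 15
Hops = initial TTL - received TTL
Hops = 128 - 15 = 113

113


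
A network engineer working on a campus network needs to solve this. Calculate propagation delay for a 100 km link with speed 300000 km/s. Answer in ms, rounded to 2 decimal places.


Given: distance = 100 km, speed = 300000 km/s
Delay = distance / speed = 100 / 300000 seconds
Delay in ms = 100 * 1000 / 300000
Delay = 0.3333 ms
Rounded to 2 dp = 0.33 ms

0.33


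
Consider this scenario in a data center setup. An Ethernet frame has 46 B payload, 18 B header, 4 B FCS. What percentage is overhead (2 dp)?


Given: payload = 46 B, header = 18 B, trailer = 4 B
Overhead bytes = header + trailer = 18 + 4 = 22
Total frame = payload + overhead = 46 + 22 = 68
Overhead % = 22 / 68 * 100 = 32.3529% -> 32.35% (2 dp)

32.35


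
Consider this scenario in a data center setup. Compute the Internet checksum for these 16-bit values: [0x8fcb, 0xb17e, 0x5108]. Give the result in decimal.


Given words: [0x8fcb, 0xb17e, 0x5108]
Step 1: Sum all words
Raw sum = 36811 + 45438 + 20744 = 102993
Step 2: Fold carry: (37457 + 1) = 37458
One's complement = ~37458 & 0xFFFF = 28077

28077


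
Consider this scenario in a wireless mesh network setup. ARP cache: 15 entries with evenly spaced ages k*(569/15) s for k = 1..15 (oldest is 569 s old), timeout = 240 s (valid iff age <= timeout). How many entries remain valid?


Ages are k * 569/15 s for k = 1..15 (spacing = 37.9333 s).
Entry k is valid iff k * 569/15 <= 240 iff k <= 15 * 240 / 569 = 6.3269
n_valid = floor(6.3269) = 6
(n_stale = 15 - 6 = 9)

6


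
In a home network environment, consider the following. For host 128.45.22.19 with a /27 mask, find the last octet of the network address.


Given: IP = 128.45.22.19, prefix = /27
Subnet mask = 255.255.255.224
Last octet of IP: 19
Last octet of mask: 224
Network last octet = 19 AND 224 = 0

0


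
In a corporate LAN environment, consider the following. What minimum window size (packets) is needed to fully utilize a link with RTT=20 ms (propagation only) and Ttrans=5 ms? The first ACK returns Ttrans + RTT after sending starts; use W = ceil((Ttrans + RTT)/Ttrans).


Given: Ttrans = 5 ms, RTT = 20 ms (= 2 * Tprop, Tprop = 10 ms)
Time until first ACK returns = Ttrans + RTT = 5 + 20 = 25 ms
Need W * Ttrans >= Ttrans + RTT  ->  W >= (Ttrans + RTT) / Ttrans
(Ttrans + RTT) / Ttrans = 25 / 5 = 5
W_min = ceil(5) = 5

5


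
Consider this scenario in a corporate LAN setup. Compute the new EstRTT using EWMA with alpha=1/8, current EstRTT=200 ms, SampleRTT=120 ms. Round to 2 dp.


Given: EstRTT = 200 ms, SampleRTT = 120 ms, alpha = 1/8
New EstRTT = (1 - alpha) * EstRTT + alpha * SampleRTT
(7/8) * 200 = 175
(1/8) * 120 = 15
New EstRTT = 175 + 15 = 190 ms -> 190.00 ms (2 dp)

190.00


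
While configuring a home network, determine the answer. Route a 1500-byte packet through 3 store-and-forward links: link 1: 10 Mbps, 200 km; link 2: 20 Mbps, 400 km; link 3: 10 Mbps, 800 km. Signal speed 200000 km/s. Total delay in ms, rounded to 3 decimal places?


Packet = 1500 bytes = 12000 bits. Store-and-forward: sum (t_trans + t_prop) per link.
Link 1: t_trans = 12000/(10*10^6) s = 1.2000 ms; t_prop = 200/200000 s = 1.0000 ms; subtotal = 2.2000 ms
Link 2: t_trans = 12000/(20*10^6) s = 0.6000 ms; t_prop = 400/200000 s = 2.0000 ms; subtotal = 2.6000 ms
Link 3: t_trans = 12000/(10*10^6) s = 1.2000 ms; t_prop = 800/200000 s = 4.0000 ms; subtotal = 5.2000 ms
End-to-end = 2.2000 + 2.6000 + 5.2000 = 10.0000 ms -> 10.000 ms (3 dp)

10.000


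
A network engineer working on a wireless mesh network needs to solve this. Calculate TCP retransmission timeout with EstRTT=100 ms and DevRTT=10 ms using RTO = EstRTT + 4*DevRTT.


Given: EstRTT = 100 ms, DevRTT = 10 ms
Timeout = EstRTT + 4 * DevRTT
4 * DevRTT = 4 * 10 = 40
Timeout = 100 + 40 = 140 ms

140


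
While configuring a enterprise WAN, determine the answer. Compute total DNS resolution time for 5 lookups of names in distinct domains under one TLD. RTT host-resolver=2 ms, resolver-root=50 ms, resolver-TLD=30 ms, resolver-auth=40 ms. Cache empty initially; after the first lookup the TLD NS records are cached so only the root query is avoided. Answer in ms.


Lookup 1 (cold cache): local + root + TLD + auth = 2 + 50 + 30 + 40 = 122 ms
Lookups 2..5 (TLD NS cached -> skip root; new domain -> still ask TLD and auth): local + TLD + auth = 2 + 30 + 40 = 72 ms each
Remaining 4 lookups: 4 * 72 = 288 ms
Total = 122 + 288 = 410 ms

410


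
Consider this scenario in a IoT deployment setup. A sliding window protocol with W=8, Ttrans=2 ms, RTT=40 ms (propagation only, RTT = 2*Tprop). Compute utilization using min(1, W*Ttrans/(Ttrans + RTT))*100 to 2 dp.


Given: W = 8, Ttrans = 2 ms, RTT = 40 ms (= 2 * Tprop, Tprop = 20 ms)
Cycle time = Ttrans + RTT = 2 + 40 = 42 ms (first packet sent until its ACK returns)
W * Ttrans = 8 * 2 = 16 ms of sending per cycle
W * Ttrans / (Ttrans + RTT) = 16 / 42 = 0.380952
U = min(1, 0.380952) = 0.380952
U% = 38.10%

38.10


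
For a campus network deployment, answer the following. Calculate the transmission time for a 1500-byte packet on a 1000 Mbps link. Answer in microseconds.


Given: packet = 1500 bytes, bandwidth = 1000 Mbps
Packet in bits = 1500 * 8 = 12000 bits
Bandwidth = 1000 * 10^6 = 1000000000 bps
Time = 12000 / 1000000000 seconds
Time in us = 12000 * 10^6 / 1000000000 = 12

12


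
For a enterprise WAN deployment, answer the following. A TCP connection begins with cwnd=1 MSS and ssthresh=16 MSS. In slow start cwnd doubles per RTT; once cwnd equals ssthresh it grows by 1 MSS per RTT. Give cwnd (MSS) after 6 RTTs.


RTT 0: cwnd = 1 MSS (initial)
RTT 1: cwnd = 2 MSS (slow start, doubled)
RTT 2: cwnd = 4 MSS (slow start, doubled)
RTT 3: cwnd = 8 MSS (slow start, doubled)
RTT 4: cwnd = 16 MSS (slow start, doubled)
RTT 5: cwnd = 17 MSS (congestion avoidance, +1)
RTT 6: cwnd = 18 MSS (congestion avoidance, +1)

18


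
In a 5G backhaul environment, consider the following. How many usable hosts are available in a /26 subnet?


Given: subnet mask /26
Host bits = 32 - 26 = 6
Total addresses = 2^6 = 64
Usable hosts = 64 - 2 (network + broadcast) = 62

62


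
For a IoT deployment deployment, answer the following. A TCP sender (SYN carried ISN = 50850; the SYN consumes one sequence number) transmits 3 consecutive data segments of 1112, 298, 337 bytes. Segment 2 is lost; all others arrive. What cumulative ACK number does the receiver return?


SYN uses sequence number 50850; first data byte = ISN + 1 = 50851.
Segment 1: SEQ = 50851, len = 1112 B, covers [50851, 51962]
Segment 2: SEQ = 51963, len = 298 B, covers [51963, 52260] [LOST]
Segment 3: SEQ = 52261, len = 337 B, covers [52261, 52597]
In-order data received: bytes [50851, 51962] (segments 1..1).
Segment 2 missing -> gap begins at byte 51963; later segments buffered out of order.
Cumulative ACK = next expected in-order byte = 50851 + 1112 = 51963

51963


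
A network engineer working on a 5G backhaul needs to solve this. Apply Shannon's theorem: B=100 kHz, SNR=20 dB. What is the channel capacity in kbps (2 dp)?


Given: B = 100 kHz, SNR = 20 dB
SNR linear = 10^(20/10) = 100
1 + SNR = 101
log2(101) = 6.6582114828
C = 100 * 1000 * 6.6582114828 = 665821.1483 bps
C = 665.821148 kbps -> 665.82 kbps (2 dp)

665.82


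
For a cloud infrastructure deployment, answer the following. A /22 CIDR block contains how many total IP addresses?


Given: CIDR prefix /22
Host bits = 32 - 22 = 10
Total addresses = 2^10 = 1024

1024


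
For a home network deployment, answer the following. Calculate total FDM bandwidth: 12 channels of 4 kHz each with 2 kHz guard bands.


Given: 12 channels, 4 kHz each, guard = 2 kHz
Channel bandwidth = 12 * 4 = 48 kHz
Guard bands = 11 gaps * 2 kHz = 22 kHz
Total = 48 + 22 = 70 kHz

70


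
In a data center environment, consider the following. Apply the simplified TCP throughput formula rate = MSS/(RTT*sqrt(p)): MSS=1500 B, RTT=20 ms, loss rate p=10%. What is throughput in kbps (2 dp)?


Given: MSS = 1500 bytes, RTT = 20 ms, loss = 10%
RTT in seconds = 20 / 1000 = 0.02
Loss rate = 10% = 0.1
sqrt(loss) = sqrt(0.1) = 0.316227766017
Throughput (bytes/s) = 1500 / (0.02 * 0.316227766017) = 237170.8245
Throughput (kbps) = 237170.8245 * 8 / 1000 = 1897.366596 -> 1897.37 kbps (2 dp)

1897.37
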